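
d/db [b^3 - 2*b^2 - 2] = b*(3*b - 4)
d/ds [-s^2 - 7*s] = -2*s - 7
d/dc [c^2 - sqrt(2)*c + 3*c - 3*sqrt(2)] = 2*c - sqrt(2) + 3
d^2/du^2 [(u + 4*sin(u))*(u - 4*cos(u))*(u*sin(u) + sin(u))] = -u^3*sin(u) - u^2*sin(u) + 8*sqrt(2)*u^2*sin(2*u + pi/4) + 6*u^2*cos(u) + 6*u*sin(u) + 24*u*sin(2*u) + 8*u*cos(u) - 8*u*cos(2*u) - 36*u*cos(3*u) + 10*sin(u) - 24*sin(3*u) + 4*cos(u) - 8*cos(2*u) - 36*cos(3*u) - 4*sqrt(2)*cos(2*u + pi/4) + 4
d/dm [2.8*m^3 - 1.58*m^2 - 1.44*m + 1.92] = 8.4*m^2 - 3.16*m - 1.44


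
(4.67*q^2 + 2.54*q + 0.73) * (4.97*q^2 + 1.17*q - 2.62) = 23.2099*q^4 + 18.0877*q^3 - 5.6355*q^2 - 5.8007*q - 1.9126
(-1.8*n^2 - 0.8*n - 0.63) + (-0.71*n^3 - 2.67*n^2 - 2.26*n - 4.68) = -0.71*n^3 - 4.47*n^2 - 3.06*n - 5.31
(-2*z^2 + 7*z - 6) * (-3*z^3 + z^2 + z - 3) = 6*z^5 - 23*z^4 + 23*z^3 + 7*z^2 - 27*z + 18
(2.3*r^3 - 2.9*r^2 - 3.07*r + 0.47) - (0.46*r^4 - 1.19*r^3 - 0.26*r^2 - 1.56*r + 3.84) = -0.46*r^4 + 3.49*r^3 - 2.64*r^2 - 1.51*r - 3.37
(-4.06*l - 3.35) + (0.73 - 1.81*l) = -5.87*l - 2.62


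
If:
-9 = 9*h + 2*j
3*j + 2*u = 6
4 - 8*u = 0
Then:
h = -37/27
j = 5/3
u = 1/2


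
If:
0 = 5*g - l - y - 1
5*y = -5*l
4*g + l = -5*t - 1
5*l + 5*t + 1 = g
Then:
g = 1/5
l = 1/4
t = -41/100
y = -1/4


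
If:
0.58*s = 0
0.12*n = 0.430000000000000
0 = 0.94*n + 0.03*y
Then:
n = 3.58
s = 0.00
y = -112.28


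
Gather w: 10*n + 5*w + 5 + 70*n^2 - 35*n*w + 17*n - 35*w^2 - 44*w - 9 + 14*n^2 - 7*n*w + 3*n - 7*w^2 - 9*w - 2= 84*n^2 + 30*n - 42*w^2 + w*(-42*n - 48) - 6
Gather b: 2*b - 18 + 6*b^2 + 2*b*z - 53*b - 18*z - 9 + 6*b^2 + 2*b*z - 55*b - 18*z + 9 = 12*b^2 + b*(4*z - 106) - 36*z - 18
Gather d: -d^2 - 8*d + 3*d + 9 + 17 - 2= -d^2 - 5*d + 24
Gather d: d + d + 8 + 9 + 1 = 2*d + 18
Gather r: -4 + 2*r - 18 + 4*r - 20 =6*r - 42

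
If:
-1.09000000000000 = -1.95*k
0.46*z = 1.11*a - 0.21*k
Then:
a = 0.414414414414414*z + 0.105751905751906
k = 0.56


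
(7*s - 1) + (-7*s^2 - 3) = -7*s^2 + 7*s - 4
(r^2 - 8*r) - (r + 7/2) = r^2 - 9*r - 7/2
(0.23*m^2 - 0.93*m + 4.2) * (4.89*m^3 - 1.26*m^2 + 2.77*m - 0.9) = 1.1247*m^5 - 4.8375*m^4 + 22.3469*m^3 - 8.0751*m^2 + 12.471*m - 3.78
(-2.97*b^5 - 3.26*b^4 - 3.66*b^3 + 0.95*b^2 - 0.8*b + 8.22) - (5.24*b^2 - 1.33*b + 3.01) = -2.97*b^5 - 3.26*b^4 - 3.66*b^3 - 4.29*b^2 + 0.53*b + 5.21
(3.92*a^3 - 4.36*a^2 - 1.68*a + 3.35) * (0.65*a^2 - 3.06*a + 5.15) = 2.548*a^5 - 14.8292*a^4 + 32.4376*a^3 - 15.1357*a^2 - 18.903*a + 17.2525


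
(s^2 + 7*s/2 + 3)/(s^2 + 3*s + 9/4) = 2*(s + 2)/(2*s + 3)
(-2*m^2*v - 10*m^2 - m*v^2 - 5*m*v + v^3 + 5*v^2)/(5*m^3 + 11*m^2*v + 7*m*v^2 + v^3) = (-2*m*v - 10*m + v^2 + 5*v)/(5*m^2 + 6*m*v + v^2)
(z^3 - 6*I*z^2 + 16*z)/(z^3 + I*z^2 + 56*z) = (z^2 - 6*I*z + 16)/(z^2 + I*z + 56)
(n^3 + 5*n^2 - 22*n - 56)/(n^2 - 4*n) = n + 9 + 14/n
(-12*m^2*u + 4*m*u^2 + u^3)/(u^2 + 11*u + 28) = u*(-12*m^2 + 4*m*u + u^2)/(u^2 + 11*u + 28)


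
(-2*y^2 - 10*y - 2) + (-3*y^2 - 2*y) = -5*y^2 - 12*y - 2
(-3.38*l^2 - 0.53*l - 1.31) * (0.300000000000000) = -1.014*l^2 - 0.159*l - 0.393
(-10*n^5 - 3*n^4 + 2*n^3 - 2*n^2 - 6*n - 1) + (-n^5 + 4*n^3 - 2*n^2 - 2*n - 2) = -11*n^5 - 3*n^4 + 6*n^3 - 4*n^2 - 8*n - 3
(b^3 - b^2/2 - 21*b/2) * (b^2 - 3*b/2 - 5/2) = b^5 - 2*b^4 - 49*b^3/4 + 17*b^2 + 105*b/4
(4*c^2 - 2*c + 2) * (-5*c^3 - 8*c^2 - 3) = -20*c^5 - 22*c^4 + 6*c^3 - 28*c^2 + 6*c - 6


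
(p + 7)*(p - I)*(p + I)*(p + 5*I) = p^4 + 7*p^3 + 5*I*p^3 + p^2 + 35*I*p^2 + 7*p + 5*I*p + 35*I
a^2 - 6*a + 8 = (a - 4)*(a - 2)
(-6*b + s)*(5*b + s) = -30*b^2 - b*s + s^2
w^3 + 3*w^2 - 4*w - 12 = (w - 2)*(w + 2)*(w + 3)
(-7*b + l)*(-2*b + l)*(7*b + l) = 98*b^3 - 49*b^2*l - 2*b*l^2 + l^3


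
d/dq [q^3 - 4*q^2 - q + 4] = 3*q^2 - 8*q - 1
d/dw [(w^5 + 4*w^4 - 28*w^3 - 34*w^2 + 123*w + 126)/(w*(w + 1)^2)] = 2*(w^5 + 3*w^4 + 3*w^3 - 14*w^2 - 126*w - 63)/(w^2*(w^2 + 2*w + 1))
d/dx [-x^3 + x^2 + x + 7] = -3*x^2 + 2*x + 1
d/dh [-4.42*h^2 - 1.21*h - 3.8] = -8.84*h - 1.21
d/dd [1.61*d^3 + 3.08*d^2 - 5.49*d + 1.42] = 4.83*d^2 + 6.16*d - 5.49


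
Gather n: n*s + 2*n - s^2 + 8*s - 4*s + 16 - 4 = n*(s + 2) - s^2 + 4*s + 12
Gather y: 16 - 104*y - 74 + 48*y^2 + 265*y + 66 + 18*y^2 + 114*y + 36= 66*y^2 + 275*y + 44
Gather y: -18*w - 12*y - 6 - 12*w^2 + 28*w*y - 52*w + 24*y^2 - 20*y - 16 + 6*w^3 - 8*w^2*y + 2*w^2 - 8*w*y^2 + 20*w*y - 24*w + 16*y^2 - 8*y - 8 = 6*w^3 - 10*w^2 - 94*w + y^2*(40 - 8*w) + y*(-8*w^2 + 48*w - 40) - 30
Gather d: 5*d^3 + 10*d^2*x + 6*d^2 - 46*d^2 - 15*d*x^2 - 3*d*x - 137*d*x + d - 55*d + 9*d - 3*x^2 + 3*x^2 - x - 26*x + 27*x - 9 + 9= 5*d^3 + d^2*(10*x - 40) + d*(-15*x^2 - 140*x - 45)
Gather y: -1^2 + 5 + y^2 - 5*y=y^2 - 5*y + 4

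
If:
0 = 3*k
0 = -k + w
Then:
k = 0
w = 0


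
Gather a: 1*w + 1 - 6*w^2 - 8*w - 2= -6*w^2 - 7*w - 1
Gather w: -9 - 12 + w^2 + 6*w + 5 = w^2 + 6*w - 16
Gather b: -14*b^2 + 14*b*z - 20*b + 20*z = -14*b^2 + b*(14*z - 20) + 20*z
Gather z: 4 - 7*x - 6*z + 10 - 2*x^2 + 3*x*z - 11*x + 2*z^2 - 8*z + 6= -2*x^2 - 18*x + 2*z^2 + z*(3*x - 14) + 20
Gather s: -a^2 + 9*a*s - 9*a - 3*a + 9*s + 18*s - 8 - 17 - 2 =-a^2 - 12*a + s*(9*a + 27) - 27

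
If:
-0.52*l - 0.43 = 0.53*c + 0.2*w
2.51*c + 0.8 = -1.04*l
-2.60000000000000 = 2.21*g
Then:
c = 0.275862068965517*w + 0.0413793103448276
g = -1.18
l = -0.6657824933687*w - 0.869098143236074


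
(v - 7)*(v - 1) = v^2 - 8*v + 7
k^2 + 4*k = k*(k + 4)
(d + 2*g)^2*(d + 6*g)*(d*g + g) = d^4*g + 10*d^3*g^2 + d^3*g + 28*d^2*g^3 + 10*d^2*g^2 + 24*d*g^4 + 28*d*g^3 + 24*g^4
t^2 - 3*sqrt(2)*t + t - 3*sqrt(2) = (t + 1)*(t - 3*sqrt(2))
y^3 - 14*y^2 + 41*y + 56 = (y - 8)*(y - 7)*(y + 1)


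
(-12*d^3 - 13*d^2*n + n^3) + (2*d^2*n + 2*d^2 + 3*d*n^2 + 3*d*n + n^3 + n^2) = -12*d^3 - 11*d^2*n + 2*d^2 + 3*d*n^2 + 3*d*n + 2*n^3 + n^2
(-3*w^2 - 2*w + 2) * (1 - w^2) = 3*w^4 + 2*w^3 - 5*w^2 - 2*w + 2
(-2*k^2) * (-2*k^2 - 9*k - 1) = 4*k^4 + 18*k^3 + 2*k^2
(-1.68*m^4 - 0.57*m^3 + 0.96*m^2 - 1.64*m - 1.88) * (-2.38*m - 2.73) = 3.9984*m^5 + 5.943*m^4 - 0.7287*m^3 + 1.2824*m^2 + 8.9516*m + 5.1324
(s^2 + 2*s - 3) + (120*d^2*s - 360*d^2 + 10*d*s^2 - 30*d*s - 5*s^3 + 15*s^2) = 120*d^2*s - 360*d^2 + 10*d*s^2 - 30*d*s - 5*s^3 + 16*s^2 + 2*s - 3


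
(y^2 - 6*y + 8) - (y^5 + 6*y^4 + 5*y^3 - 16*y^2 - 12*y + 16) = -y^5 - 6*y^4 - 5*y^3 + 17*y^2 + 6*y - 8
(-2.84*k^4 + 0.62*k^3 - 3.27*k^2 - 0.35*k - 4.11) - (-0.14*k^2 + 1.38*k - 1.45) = -2.84*k^4 + 0.62*k^3 - 3.13*k^2 - 1.73*k - 2.66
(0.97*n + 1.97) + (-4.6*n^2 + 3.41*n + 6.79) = -4.6*n^2 + 4.38*n + 8.76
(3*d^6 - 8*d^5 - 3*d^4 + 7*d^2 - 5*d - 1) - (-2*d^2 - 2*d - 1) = 3*d^6 - 8*d^5 - 3*d^4 + 9*d^2 - 3*d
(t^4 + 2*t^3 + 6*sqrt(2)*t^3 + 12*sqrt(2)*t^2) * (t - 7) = t^5 - 5*t^4 + 6*sqrt(2)*t^4 - 30*sqrt(2)*t^3 - 14*t^3 - 84*sqrt(2)*t^2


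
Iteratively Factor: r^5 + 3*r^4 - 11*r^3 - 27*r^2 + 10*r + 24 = (r + 4)*(r^4 - r^3 - 7*r^2 + r + 6) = (r - 1)*(r + 4)*(r^3 - 7*r - 6) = (r - 3)*(r - 1)*(r + 4)*(r^2 + 3*r + 2) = (r - 3)*(r - 1)*(r + 2)*(r + 4)*(r + 1)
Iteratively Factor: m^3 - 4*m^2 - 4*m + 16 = (m + 2)*(m^2 - 6*m + 8) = (m - 4)*(m + 2)*(m - 2)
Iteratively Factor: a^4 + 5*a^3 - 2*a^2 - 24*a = (a - 2)*(a^3 + 7*a^2 + 12*a) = a*(a - 2)*(a^2 + 7*a + 12) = a*(a - 2)*(a + 4)*(a + 3)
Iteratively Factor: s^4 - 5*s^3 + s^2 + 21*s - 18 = (s + 2)*(s^3 - 7*s^2 + 15*s - 9) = (s - 3)*(s + 2)*(s^2 - 4*s + 3) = (s - 3)*(s - 1)*(s + 2)*(s - 3)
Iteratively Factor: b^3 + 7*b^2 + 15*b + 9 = (b + 1)*(b^2 + 6*b + 9) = (b + 1)*(b + 3)*(b + 3)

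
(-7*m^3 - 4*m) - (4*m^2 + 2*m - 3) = -7*m^3 - 4*m^2 - 6*m + 3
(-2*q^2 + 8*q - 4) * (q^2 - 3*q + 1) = -2*q^4 + 14*q^3 - 30*q^2 + 20*q - 4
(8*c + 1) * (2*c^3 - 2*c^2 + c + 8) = 16*c^4 - 14*c^3 + 6*c^2 + 65*c + 8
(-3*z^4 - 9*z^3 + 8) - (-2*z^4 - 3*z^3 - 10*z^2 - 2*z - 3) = -z^4 - 6*z^3 + 10*z^2 + 2*z + 11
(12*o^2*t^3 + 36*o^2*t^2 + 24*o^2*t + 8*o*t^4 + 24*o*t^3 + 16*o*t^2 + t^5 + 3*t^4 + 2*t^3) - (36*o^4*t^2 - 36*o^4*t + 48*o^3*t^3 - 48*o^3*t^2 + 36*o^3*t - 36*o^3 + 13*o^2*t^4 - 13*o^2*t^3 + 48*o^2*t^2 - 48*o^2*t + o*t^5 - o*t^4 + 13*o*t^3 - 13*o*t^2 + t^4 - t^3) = -36*o^4*t^2 + 36*o^4*t - 48*o^3*t^3 + 48*o^3*t^2 - 36*o^3*t + 36*o^3 - 13*o^2*t^4 + 25*o^2*t^3 - 12*o^2*t^2 + 72*o^2*t - o*t^5 + 9*o*t^4 + 11*o*t^3 + 29*o*t^2 + t^5 + 2*t^4 + 3*t^3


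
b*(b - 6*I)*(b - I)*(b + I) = b^4 - 6*I*b^3 + b^2 - 6*I*b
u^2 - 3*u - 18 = (u - 6)*(u + 3)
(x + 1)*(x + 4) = x^2 + 5*x + 4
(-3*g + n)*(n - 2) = -3*g*n + 6*g + n^2 - 2*n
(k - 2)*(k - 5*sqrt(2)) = k^2 - 5*sqrt(2)*k - 2*k + 10*sqrt(2)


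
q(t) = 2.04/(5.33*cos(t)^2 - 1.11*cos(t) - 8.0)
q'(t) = 2.04*(10.66*sin(t)*cos(t) - 1.11*sin(t))/(5.33*cos(t)^2 - 1.11*cos(t) - 8.0)^2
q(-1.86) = -0.28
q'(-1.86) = 0.15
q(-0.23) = -0.51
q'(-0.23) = -0.27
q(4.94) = -0.26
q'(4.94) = -0.04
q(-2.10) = -0.34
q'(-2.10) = 0.31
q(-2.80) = -0.92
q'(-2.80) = 1.54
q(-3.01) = -1.23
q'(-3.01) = 1.13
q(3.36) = -1.11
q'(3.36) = 1.51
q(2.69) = -0.76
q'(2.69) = -1.32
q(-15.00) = -0.50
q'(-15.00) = 0.73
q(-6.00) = -0.49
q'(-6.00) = 0.30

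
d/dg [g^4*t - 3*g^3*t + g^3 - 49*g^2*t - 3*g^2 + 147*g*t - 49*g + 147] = 4*g^3*t - 9*g^2*t + 3*g^2 - 98*g*t - 6*g + 147*t - 49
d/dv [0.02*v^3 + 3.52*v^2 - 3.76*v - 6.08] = 0.06*v^2 + 7.04*v - 3.76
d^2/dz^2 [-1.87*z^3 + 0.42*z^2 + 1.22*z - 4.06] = 0.84 - 11.22*z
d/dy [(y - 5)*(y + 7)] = 2*y + 2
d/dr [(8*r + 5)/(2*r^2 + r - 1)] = (16*r^2 + 8*r - (4*r + 1)*(8*r + 5) - 8)/(2*r^2 + r - 1)^2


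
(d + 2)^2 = d^2 + 4*d + 4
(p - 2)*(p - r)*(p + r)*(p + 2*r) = p^4 + 2*p^3*r - 2*p^3 - p^2*r^2 - 4*p^2*r - 2*p*r^3 + 2*p*r^2 + 4*r^3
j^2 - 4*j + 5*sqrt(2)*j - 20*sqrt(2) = (j - 4)*(j + 5*sqrt(2))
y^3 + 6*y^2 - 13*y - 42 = (y - 3)*(y + 2)*(y + 7)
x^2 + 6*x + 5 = (x + 1)*(x + 5)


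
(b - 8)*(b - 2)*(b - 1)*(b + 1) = b^4 - 10*b^3 + 15*b^2 + 10*b - 16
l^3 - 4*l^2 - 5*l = l*(l - 5)*(l + 1)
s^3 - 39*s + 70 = (s - 5)*(s - 2)*(s + 7)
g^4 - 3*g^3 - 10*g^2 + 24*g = g*(g - 4)*(g - 2)*(g + 3)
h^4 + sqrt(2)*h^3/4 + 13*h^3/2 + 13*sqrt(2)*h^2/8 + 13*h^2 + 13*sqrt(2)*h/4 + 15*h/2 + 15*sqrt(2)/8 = (h + 5/2)*(h + 3)*(sqrt(2)*h/2 + sqrt(2)/2)*(sqrt(2)*h + 1/2)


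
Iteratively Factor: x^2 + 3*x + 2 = (x + 1)*(x + 2)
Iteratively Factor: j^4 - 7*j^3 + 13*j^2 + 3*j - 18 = (j - 3)*(j^3 - 4*j^2 + j + 6) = (j - 3)^2*(j^2 - j - 2) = (j - 3)^2*(j + 1)*(j - 2)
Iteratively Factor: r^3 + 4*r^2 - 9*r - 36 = (r + 3)*(r^2 + r - 12) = (r + 3)*(r + 4)*(r - 3)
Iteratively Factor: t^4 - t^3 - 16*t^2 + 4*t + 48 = (t + 3)*(t^3 - 4*t^2 - 4*t + 16) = (t - 4)*(t + 3)*(t^2 - 4) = (t - 4)*(t - 2)*(t + 3)*(t + 2)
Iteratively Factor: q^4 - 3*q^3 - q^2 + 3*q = (q - 3)*(q^3 - q) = (q - 3)*(q + 1)*(q^2 - q) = q*(q - 3)*(q + 1)*(q - 1)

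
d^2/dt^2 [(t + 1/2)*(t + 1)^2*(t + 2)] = 12*t^2 + 27*t + 14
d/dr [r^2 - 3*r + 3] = 2*r - 3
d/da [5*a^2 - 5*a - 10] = 10*a - 5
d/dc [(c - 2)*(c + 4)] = 2*c + 2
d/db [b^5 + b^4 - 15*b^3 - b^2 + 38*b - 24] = 5*b^4 + 4*b^3 - 45*b^2 - 2*b + 38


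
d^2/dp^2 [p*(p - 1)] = 2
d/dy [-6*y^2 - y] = -12*y - 1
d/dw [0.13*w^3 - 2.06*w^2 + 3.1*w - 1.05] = 0.39*w^2 - 4.12*w + 3.1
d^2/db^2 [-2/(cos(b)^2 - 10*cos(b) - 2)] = (-8*sin(b)^4 + 220*sin(b)^2 - 35*cos(b) + 15*cos(3*b) + 196)/(sin(b)^2 + 10*cos(b) + 1)^3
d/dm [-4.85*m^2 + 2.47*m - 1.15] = 2.47 - 9.7*m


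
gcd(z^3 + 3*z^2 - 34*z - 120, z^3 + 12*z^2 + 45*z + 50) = z + 5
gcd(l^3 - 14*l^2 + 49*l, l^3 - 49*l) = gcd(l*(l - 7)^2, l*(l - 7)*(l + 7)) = l^2 - 7*l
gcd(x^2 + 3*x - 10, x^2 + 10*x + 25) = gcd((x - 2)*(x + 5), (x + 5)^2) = x + 5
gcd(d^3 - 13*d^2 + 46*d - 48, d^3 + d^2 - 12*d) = d - 3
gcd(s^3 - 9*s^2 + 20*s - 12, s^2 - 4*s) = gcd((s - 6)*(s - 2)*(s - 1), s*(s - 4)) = 1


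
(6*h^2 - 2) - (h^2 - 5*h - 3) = 5*h^2 + 5*h + 1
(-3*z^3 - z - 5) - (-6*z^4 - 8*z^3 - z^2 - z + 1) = 6*z^4 + 5*z^3 + z^2 - 6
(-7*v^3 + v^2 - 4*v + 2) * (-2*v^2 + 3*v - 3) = 14*v^5 - 23*v^4 + 32*v^3 - 19*v^2 + 18*v - 6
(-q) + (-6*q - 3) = -7*q - 3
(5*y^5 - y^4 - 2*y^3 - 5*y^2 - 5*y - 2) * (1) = 5*y^5 - y^4 - 2*y^3 - 5*y^2 - 5*y - 2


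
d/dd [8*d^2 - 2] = 16*d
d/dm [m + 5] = 1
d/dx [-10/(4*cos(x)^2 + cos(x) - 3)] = -10*(8*cos(x) + 1)*sin(x)/(4*cos(x)^2 + cos(x) - 3)^2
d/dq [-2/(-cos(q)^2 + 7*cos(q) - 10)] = 2*(2*cos(q) - 7)*sin(q)/(cos(q)^2 - 7*cos(q) + 10)^2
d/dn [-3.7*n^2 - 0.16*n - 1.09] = -7.4*n - 0.16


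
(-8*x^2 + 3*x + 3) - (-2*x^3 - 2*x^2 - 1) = 2*x^3 - 6*x^2 + 3*x + 4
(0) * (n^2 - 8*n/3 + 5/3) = 0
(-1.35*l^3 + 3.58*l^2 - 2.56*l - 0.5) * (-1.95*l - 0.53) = 2.6325*l^4 - 6.2655*l^3 + 3.0946*l^2 + 2.3318*l + 0.265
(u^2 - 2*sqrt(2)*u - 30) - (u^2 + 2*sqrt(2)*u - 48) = -4*sqrt(2)*u + 18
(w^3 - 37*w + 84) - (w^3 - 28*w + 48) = 36 - 9*w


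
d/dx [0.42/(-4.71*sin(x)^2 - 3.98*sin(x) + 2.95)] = (3.9564*sin(x) + 1.6716)*cos(x)/(4.71*sin(x)^2 + 3.98*sin(x) - 2.95)^2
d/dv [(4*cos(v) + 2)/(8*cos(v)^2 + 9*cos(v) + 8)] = 2*(16*cos(v)^2 + 16*cos(v) - 7)*sin(v)/(-8*sin(v)^2 + 9*cos(v) + 16)^2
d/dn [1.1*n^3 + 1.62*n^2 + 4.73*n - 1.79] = 3.3*n^2 + 3.24*n + 4.73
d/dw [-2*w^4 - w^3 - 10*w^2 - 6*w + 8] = -8*w^3 - 3*w^2 - 20*w - 6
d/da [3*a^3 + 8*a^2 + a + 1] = 9*a^2 + 16*a + 1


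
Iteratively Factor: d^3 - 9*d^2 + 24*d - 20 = (d - 2)*(d^2 - 7*d + 10) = (d - 2)^2*(d - 5)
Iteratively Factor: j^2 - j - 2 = (j + 1)*(j - 2)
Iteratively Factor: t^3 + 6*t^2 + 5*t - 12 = (t + 4)*(t^2 + 2*t - 3) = (t - 1)*(t + 4)*(t + 3)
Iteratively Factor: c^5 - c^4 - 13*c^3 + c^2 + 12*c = (c + 1)*(c^4 - 2*c^3 - 11*c^2 + 12*c) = c*(c + 1)*(c^3 - 2*c^2 - 11*c + 12) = c*(c - 1)*(c + 1)*(c^2 - c - 12) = c*(c - 1)*(c + 1)*(c + 3)*(c - 4)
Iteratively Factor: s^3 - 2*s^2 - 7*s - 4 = (s - 4)*(s^2 + 2*s + 1) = (s - 4)*(s + 1)*(s + 1)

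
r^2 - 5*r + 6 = (r - 3)*(r - 2)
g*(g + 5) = g^2 + 5*g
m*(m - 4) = m^2 - 4*m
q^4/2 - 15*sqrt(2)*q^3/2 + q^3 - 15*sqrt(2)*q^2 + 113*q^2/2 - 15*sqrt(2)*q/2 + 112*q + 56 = (q - 8*sqrt(2))*(q - 7*sqrt(2))*(sqrt(2)*q/2 + sqrt(2)/2)^2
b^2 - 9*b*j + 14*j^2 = (b - 7*j)*(b - 2*j)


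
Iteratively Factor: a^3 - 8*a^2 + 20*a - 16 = (a - 4)*(a^2 - 4*a + 4) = (a - 4)*(a - 2)*(a - 2)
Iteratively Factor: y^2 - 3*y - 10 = (y + 2)*(y - 5)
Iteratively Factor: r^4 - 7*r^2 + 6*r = (r + 3)*(r^3 - 3*r^2 + 2*r) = (r - 2)*(r + 3)*(r^2 - r) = r*(r - 2)*(r + 3)*(r - 1)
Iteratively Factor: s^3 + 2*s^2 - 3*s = (s + 3)*(s^2 - s) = (s - 1)*(s + 3)*(s)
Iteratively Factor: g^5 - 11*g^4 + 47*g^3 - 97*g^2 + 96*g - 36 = (g - 2)*(g^4 - 9*g^3 + 29*g^2 - 39*g + 18) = (g - 2)*(g - 1)*(g^3 - 8*g^2 + 21*g - 18) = (g - 3)*(g - 2)*(g - 1)*(g^2 - 5*g + 6) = (g - 3)^2*(g - 2)*(g - 1)*(g - 2)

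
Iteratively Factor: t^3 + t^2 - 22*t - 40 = (t + 4)*(t^2 - 3*t - 10) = (t + 2)*(t + 4)*(t - 5)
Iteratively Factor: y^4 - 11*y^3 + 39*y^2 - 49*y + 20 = (y - 5)*(y^3 - 6*y^2 + 9*y - 4) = (y - 5)*(y - 4)*(y^2 - 2*y + 1) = (y - 5)*(y - 4)*(y - 1)*(y - 1)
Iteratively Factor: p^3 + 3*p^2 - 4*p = (p)*(p^2 + 3*p - 4) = p*(p + 4)*(p - 1)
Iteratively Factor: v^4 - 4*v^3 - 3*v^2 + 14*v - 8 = (v - 1)*(v^3 - 3*v^2 - 6*v + 8) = (v - 4)*(v - 1)*(v^2 + v - 2) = (v - 4)*(v - 1)^2*(v + 2)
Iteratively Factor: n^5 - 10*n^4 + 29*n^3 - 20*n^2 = (n)*(n^4 - 10*n^3 + 29*n^2 - 20*n) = n*(n - 4)*(n^3 - 6*n^2 + 5*n) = n*(n - 5)*(n - 4)*(n^2 - n) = n*(n - 5)*(n - 4)*(n - 1)*(n)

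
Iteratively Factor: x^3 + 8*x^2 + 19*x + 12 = (x + 3)*(x^2 + 5*x + 4) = (x + 3)*(x + 4)*(x + 1)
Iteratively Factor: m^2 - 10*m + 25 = (m - 5)*(m - 5)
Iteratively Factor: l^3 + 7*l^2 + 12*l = (l)*(l^2 + 7*l + 12) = l*(l + 3)*(l + 4)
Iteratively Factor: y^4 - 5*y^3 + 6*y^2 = (y)*(y^3 - 5*y^2 + 6*y) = y*(y - 3)*(y^2 - 2*y) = y*(y - 3)*(y - 2)*(y)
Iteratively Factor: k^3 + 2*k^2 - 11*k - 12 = (k + 4)*(k^2 - 2*k - 3) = (k + 1)*(k + 4)*(k - 3)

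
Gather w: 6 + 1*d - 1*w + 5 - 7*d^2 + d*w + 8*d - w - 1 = -7*d^2 + 9*d + w*(d - 2) + 10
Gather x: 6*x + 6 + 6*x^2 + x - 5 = 6*x^2 + 7*x + 1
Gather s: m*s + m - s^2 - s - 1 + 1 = m - s^2 + s*(m - 1)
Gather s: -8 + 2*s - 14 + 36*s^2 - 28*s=36*s^2 - 26*s - 22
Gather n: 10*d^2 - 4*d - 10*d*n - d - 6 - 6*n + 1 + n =10*d^2 - 5*d + n*(-10*d - 5) - 5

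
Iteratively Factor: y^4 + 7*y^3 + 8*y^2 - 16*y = (y + 4)*(y^3 + 3*y^2 - 4*y) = (y + 4)^2*(y^2 - y) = y*(y + 4)^2*(y - 1)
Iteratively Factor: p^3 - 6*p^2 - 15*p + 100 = (p - 5)*(p^2 - p - 20) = (p - 5)*(p + 4)*(p - 5)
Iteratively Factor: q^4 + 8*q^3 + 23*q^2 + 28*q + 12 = (q + 2)*(q^3 + 6*q^2 + 11*q + 6) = (q + 1)*(q + 2)*(q^2 + 5*q + 6) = (q + 1)*(q + 2)^2*(q + 3)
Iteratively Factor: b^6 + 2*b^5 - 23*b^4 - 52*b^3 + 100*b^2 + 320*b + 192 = (b - 3)*(b^5 + 5*b^4 - 8*b^3 - 76*b^2 - 128*b - 64) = (b - 3)*(b + 4)*(b^4 + b^3 - 12*b^2 - 28*b - 16) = (b - 3)*(b + 2)*(b + 4)*(b^3 - b^2 - 10*b - 8) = (b - 4)*(b - 3)*(b + 2)*(b + 4)*(b^2 + 3*b + 2) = (b - 4)*(b - 3)*(b + 2)^2*(b + 4)*(b + 1)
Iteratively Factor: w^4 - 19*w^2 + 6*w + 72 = (w + 4)*(w^3 - 4*w^2 - 3*w + 18) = (w + 2)*(w + 4)*(w^2 - 6*w + 9) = (w - 3)*(w + 2)*(w + 4)*(w - 3)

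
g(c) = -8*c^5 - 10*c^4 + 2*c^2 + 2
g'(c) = -40*c^4 - 40*c^3 + 4*c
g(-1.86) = 67.33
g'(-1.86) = -228.80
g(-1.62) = 27.64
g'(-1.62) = -111.92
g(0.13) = 2.03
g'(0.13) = 0.42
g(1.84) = -274.58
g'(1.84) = -700.31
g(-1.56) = 21.55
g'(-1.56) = -91.28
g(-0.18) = 2.06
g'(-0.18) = -0.53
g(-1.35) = 8.30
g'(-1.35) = -39.85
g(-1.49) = 15.90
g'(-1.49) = -70.80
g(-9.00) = 406946.00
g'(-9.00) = -233316.00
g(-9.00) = 406946.00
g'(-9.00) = -233316.00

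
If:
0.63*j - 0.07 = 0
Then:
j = 0.11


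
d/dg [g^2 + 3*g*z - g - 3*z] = 2*g + 3*z - 1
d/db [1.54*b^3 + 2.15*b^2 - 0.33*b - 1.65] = 4.62*b^2 + 4.3*b - 0.33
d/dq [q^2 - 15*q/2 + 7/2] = 2*q - 15/2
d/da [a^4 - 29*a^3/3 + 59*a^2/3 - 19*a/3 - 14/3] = 4*a^3 - 29*a^2 + 118*a/3 - 19/3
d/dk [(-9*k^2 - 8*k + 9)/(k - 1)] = (-9*k^2 + 18*k - 1)/(k^2 - 2*k + 1)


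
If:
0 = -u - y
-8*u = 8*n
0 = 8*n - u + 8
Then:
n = -8/9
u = 8/9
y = -8/9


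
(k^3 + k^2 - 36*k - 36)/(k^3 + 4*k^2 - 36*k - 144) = (k + 1)/(k + 4)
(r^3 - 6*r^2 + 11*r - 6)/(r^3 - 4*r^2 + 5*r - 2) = (r - 3)/(r - 1)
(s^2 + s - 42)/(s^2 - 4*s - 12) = (s + 7)/(s + 2)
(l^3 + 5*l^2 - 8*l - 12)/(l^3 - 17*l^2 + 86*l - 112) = (l^2 + 7*l + 6)/(l^2 - 15*l + 56)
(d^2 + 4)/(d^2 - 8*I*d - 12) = (d + 2*I)/(d - 6*I)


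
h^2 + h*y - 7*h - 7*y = (h - 7)*(h + y)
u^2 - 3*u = u*(u - 3)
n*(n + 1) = n^2 + n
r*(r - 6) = r^2 - 6*r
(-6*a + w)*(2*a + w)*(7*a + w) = -84*a^3 - 40*a^2*w + 3*a*w^2 + w^3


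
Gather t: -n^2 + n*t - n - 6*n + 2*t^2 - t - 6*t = -n^2 - 7*n + 2*t^2 + t*(n - 7)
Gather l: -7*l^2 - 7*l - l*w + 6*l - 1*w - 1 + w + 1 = -7*l^2 + l*(-w - 1)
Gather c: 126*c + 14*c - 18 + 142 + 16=140*c + 140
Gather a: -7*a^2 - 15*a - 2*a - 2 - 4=-7*a^2 - 17*a - 6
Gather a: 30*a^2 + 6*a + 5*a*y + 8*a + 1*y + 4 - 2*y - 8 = 30*a^2 + a*(5*y + 14) - y - 4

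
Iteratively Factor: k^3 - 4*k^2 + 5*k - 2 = (k - 1)*(k^2 - 3*k + 2) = (k - 1)^2*(k - 2)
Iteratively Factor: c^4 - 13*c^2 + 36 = (c + 3)*(c^3 - 3*c^2 - 4*c + 12) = (c - 2)*(c + 3)*(c^2 - c - 6) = (c - 3)*(c - 2)*(c + 3)*(c + 2)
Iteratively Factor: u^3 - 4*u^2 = (u)*(u^2 - 4*u) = u*(u - 4)*(u)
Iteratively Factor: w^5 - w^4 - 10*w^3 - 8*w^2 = (w)*(w^4 - w^3 - 10*w^2 - 8*w) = w^2*(w^3 - w^2 - 10*w - 8) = w^2*(w + 1)*(w^2 - 2*w - 8) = w^2*(w + 1)*(w + 2)*(w - 4)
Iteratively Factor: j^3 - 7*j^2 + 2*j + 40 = (j + 2)*(j^2 - 9*j + 20) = (j - 5)*(j + 2)*(j - 4)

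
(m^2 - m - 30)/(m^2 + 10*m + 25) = (m - 6)/(m + 5)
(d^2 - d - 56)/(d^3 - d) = (d^2 - d - 56)/(d^3 - d)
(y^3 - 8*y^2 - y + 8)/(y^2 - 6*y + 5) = (y^2 - 7*y - 8)/(y - 5)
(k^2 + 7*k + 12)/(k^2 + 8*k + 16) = (k + 3)/(k + 4)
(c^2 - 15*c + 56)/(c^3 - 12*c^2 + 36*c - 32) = (c - 7)/(c^2 - 4*c + 4)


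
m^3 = m^3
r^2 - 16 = (r - 4)*(r + 4)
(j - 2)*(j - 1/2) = j^2 - 5*j/2 + 1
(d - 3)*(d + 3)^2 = d^3 + 3*d^2 - 9*d - 27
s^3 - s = s*(s - 1)*(s + 1)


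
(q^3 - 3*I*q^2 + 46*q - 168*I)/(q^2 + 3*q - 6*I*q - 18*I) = (q^2 + 3*I*q + 28)/(q + 3)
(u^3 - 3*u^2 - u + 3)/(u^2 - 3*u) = u - 1/u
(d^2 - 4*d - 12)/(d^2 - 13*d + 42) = (d + 2)/(d - 7)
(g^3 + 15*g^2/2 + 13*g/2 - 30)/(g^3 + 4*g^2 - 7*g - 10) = (g^2 + 5*g/2 - 6)/(g^2 - g - 2)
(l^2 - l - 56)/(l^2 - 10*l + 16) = (l + 7)/(l - 2)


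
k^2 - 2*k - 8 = (k - 4)*(k + 2)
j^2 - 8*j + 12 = (j - 6)*(j - 2)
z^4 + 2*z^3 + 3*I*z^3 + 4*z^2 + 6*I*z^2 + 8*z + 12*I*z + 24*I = (z + 2)*(z - 2*I)*(z + 2*I)*(z + 3*I)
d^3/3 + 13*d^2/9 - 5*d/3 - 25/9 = (d/3 + 1/3)*(d - 5/3)*(d + 5)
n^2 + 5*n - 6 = (n - 1)*(n + 6)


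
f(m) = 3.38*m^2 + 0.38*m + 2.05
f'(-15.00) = -101.02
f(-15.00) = 756.85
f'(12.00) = 81.50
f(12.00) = 493.33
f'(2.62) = 18.09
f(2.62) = 26.25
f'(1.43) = 10.05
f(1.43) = 9.51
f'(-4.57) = -30.51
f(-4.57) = 70.90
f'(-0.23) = -1.17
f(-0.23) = 2.14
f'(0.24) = 2.00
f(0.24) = 2.34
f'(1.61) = 11.26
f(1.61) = 11.42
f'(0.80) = 5.79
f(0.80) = 4.52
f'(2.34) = 16.20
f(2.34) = 21.45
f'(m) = 6.76*m + 0.38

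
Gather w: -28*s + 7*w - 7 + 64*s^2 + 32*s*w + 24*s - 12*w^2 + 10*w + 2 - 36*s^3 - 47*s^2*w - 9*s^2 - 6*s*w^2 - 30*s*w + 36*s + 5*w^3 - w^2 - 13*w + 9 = -36*s^3 + 55*s^2 + 32*s + 5*w^3 + w^2*(-6*s - 13) + w*(-47*s^2 + 2*s + 4) + 4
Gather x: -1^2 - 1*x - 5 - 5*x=-6*x - 6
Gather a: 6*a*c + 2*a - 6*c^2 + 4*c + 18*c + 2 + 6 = a*(6*c + 2) - 6*c^2 + 22*c + 8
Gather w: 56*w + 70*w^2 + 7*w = 70*w^2 + 63*w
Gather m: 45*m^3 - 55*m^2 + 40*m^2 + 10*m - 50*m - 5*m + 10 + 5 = 45*m^3 - 15*m^2 - 45*m + 15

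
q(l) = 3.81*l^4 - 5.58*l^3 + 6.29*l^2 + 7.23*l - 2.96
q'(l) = 15.24*l^3 - 16.74*l^2 + 12.58*l + 7.23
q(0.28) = -0.54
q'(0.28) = 9.77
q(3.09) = 262.15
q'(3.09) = 335.90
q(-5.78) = 5495.31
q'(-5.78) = -3567.59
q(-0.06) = -3.37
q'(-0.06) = 6.41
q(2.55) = 124.95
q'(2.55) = 183.16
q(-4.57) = 2289.78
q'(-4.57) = -1854.44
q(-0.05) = -3.31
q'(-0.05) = 6.56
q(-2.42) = 226.14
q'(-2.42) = -337.24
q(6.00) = 3999.34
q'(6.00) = 2771.91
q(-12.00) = 89462.44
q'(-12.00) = -28889.01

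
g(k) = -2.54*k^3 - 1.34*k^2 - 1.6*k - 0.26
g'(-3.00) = -62.14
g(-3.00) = 61.06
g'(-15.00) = -1675.90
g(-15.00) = 8294.74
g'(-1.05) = -7.19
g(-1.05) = 2.88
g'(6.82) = -374.30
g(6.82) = -879.22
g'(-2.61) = -46.51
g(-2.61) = 39.95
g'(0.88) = -9.86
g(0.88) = -4.44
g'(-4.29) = -130.34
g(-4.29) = 182.48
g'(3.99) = -133.60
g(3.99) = -189.32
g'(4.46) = -165.13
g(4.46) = -259.39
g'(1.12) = -14.16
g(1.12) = -7.30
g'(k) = -7.62*k^2 - 2.68*k - 1.6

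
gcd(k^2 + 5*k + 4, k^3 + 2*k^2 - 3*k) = 1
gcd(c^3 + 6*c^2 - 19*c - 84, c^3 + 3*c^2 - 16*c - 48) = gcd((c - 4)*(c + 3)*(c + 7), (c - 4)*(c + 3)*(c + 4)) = c^2 - c - 12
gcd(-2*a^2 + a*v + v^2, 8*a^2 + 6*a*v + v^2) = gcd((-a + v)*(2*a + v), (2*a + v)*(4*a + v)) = 2*a + v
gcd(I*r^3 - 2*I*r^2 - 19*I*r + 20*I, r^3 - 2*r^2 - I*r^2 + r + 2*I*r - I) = r - 1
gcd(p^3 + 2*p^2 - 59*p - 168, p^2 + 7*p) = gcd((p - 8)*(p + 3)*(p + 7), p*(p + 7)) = p + 7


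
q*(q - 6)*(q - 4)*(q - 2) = q^4 - 12*q^3 + 44*q^2 - 48*q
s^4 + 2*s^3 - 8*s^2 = s^2*(s - 2)*(s + 4)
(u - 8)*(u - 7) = u^2 - 15*u + 56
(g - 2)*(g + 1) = g^2 - g - 2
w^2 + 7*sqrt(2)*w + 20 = (w + 2*sqrt(2))*(w + 5*sqrt(2))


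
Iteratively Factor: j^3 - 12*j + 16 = (j - 2)*(j^2 + 2*j - 8) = (j - 2)^2*(j + 4)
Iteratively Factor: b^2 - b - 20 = (b - 5)*(b + 4)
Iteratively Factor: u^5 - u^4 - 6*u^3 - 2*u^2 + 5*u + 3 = (u - 3)*(u^4 + 2*u^3 - 2*u - 1) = (u - 3)*(u + 1)*(u^3 + u^2 - u - 1) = (u - 3)*(u + 1)^2*(u^2 - 1) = (u - 3)*(u + 1)^3*(u - 1)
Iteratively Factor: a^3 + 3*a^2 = (a)*(a^2 + 3*a) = a^2*(a + 3)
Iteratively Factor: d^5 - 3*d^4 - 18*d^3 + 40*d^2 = (d - 5)*(d^4 + 2*d^3 - 8*d^2) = (d - 5)*(d + 4)*(d^3 - 2*d^2) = d*(d - 5)*(d + 4)*(d^2 - 2*d) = d*(d - 5)*(d - 2)*(d + 4)*(d)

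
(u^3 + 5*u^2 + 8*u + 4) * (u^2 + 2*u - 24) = u^5 + 7*u^4 - 6*u^3 - 100*u^2 - 184*u - 96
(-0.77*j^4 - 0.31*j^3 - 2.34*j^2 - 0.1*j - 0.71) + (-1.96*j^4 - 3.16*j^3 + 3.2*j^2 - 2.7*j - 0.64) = -2.73*j^4 - 3.47*j^3 + 0.86*j^2 - 2.8*j - 1.35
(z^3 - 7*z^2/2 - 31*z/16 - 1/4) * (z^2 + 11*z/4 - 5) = z^5 - 3*z^4/4 - 265*z^3/16 + 763*z^2/64 + 9*z + 5/4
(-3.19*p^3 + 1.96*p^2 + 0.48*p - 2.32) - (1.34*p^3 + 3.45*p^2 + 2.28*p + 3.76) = -4.53*p^3 - 1.49*p^2 - 1.8*p - 6.08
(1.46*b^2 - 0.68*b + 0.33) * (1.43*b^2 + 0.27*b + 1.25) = 2.0878*b^4 - 0.5782*b^3 + 2.1133*b^2 - 0.7609*b + 0.4125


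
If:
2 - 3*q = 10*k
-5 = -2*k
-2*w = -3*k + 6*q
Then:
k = 5/2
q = -23/3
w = 107/4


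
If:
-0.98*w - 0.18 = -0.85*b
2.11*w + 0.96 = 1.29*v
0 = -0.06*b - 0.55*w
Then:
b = 0.19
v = 0.71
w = -0.02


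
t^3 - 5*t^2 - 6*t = t*(t - 6)*(t + 1)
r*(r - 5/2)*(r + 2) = r^3 - r^2/2 - 5*r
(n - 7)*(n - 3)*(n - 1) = n^3 - 11*n^2 + 31*n - 21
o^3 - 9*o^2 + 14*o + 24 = (o - 6)*(o - 4)*(o + 1)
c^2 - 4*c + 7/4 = (c - 7/2)*(c - 1/2)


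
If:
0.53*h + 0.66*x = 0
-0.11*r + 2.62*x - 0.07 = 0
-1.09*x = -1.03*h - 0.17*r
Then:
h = -0.08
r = 0.90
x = 0.06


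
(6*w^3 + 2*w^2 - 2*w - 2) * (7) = 42*w^3 + 14*w^2 - 14*w - 14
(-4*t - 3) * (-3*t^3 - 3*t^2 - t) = 12*t^4 + 21*t^3 + 13*t^2 + 3*t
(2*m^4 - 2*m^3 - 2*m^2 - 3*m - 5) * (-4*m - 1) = -8*m^5 + 6*m^4 + 10*m^3 + 14*m^2 + 23*m + 5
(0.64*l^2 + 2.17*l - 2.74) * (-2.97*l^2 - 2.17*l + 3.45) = -1.9008*l^4 - 7.8337*l^3 + 5.6369*l^2 + 13.4323*l - 9.453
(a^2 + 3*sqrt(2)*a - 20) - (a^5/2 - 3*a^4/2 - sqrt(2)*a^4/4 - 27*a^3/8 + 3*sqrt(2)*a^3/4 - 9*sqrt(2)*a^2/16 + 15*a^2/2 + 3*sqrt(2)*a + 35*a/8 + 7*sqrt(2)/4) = -a^5/2 + sqrt(2)*a^4/4 + 3*a^4/2 - 3*sqrt(2)*a^3/4 + 27*a^3/8 - 13*a^2/2 + 9*sqrt(2)*a^2/16 - 35*a/8 - 20 - 7*sqrt(2)/4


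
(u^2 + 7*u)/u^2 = (u + 7)/u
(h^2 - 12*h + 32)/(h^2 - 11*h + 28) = (h - 8)/(h - 7)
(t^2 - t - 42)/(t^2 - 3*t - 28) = (t + 6)/(t + 4)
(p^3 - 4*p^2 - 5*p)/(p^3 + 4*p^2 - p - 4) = p*(p - 5)/(p^2 + 3*p - 4)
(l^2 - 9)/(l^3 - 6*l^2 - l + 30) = (l + 3)/(l^2 - 3*l - 10)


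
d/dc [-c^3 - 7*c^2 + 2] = c*(-3*c - 14)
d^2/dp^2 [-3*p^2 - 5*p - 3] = -6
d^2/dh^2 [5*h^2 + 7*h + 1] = 10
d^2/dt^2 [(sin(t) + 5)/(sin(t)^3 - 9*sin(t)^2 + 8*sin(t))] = 2*(-2*sin(t)^3 - 11*sin(t)^2 + 215*sin(t) - 668 - 415/sin(t) + 760/sin(t)^2 - 320/sin(t)^3)/((sin(t) - 8)^3*(sin(t) - 1)^2)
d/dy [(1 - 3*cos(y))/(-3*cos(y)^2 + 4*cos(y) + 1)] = (9*cos(y)^2 - 6*cos(y) + 7)*sin(y)/(3*sin(y)^2 + 4*cos(y) - 2)^2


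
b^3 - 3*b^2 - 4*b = b*(b - 4)*(b + 1)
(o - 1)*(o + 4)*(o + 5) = o^3 + 8*o^2 + 11*o - 20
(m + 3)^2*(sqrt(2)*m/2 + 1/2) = sqrt(2)*m^3/2 + m^2/2 + 3*sqrt(2)*m^2 + 3*m + 9*sqrt(2)*m/2 + 9/2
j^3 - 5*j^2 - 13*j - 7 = (j - 7)*(j + 1)^2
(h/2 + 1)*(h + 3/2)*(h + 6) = h^3/2 + 19*h^2/4 + 12*h + 9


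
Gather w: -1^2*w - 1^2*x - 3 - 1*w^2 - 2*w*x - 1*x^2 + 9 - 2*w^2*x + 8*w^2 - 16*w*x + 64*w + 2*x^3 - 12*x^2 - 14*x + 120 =w^2*(7 - 2*x) + w*(63 - 18*x) + 2*x^3 - 13*x^2 - 15*x + 126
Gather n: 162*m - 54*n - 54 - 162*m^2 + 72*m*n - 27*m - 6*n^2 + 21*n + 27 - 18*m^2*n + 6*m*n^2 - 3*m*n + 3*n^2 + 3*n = -162*m^2 + 135*m + n^2*(6*m - 3) + n*(-18*m^2 + 69*m - 30) - 27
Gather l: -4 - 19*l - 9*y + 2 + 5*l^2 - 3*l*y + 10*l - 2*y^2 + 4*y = 5*l^2 + l*(-3*y - 9) - 2*y^2 - 5*y - 2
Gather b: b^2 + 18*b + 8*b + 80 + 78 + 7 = b^2 + 26*b + 165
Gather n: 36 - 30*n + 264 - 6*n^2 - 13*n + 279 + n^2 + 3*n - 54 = -5*n^2 - 40*n + 525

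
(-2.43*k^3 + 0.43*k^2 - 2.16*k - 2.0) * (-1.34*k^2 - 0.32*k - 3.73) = 3.2562*k^5 + 0.2014*k^4 + 11.8207*k^3 + 1.7673*k^2 + 8.6968*k + 7.46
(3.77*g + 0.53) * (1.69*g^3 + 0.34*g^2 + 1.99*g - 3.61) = 6.3713*g^4 + 2.1775*g^3 + 7.6825*g^2 - 12.555*g - 1.9133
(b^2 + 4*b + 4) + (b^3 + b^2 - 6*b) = b^3 + 2*b^2 - 2*b + 4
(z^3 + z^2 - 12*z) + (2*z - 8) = z^3 + z^2 - 10*z - 8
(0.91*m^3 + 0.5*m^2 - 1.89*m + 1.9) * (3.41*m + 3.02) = 3.1031*m^4 + 4.4532*m^3 - 4.9349*m^2 + 0.7712*m + 5.738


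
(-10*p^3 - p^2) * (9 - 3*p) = 30*p^4 - 87*p^3 - 9*p^2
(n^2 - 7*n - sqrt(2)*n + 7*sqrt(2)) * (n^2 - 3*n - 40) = n^4 - 10*n^3 - sqrt(2)*n^3 - 19*n^2 + 10*sqrt(2)*n^2 + 19*sqrt(2)*n + 280*n - 280*sqrt(2)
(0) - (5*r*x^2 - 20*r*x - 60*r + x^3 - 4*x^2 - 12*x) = -5*r*x^2 + 20*r*x + 60*r - x^3 + 4*x^2 + 12*x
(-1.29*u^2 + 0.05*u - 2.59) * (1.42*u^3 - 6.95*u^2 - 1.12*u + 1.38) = -1.8318*u^5 + 9.0365*u^4 - 2.5805*u^3 + 16.1643*u^2 + 2.9698*u - 3.5742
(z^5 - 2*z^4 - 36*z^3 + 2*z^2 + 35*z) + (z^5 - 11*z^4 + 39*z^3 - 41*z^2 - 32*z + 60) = 2*z^5 - 13*z^4 + 3*z^3 - 39*z^2 + 3*z + 60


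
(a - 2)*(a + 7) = a^2 + 5*a - 14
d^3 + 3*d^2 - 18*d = d*(d - 3)*(d + 6)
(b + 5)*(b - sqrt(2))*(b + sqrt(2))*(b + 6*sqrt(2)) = b^4 + 5*b^3 + 6*sqrt(2)*b^3 - 2*b^2 + 30*sqrt(2)*b^2 - 12*sqrt(2)*b - 10*b - 60*sqrt(2)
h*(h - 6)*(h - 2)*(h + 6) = h^4 - 2*h^3 - 36*h^2 + 72*h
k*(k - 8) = k^2 - 8*k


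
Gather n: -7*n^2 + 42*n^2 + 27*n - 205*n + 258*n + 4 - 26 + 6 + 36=35*n^2 + 80*n + 20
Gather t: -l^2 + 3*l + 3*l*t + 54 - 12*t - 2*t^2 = -l^2 + 3*l - 2*t^2 + t*(3*l - 12) + 54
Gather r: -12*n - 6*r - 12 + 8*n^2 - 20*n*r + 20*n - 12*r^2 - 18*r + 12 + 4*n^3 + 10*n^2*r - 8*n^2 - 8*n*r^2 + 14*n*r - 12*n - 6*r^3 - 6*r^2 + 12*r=4*n^3 - 4*n - 6*r^3 + r^2*(-8*n - 18) + r*(10*n^2 - 6*n - 12)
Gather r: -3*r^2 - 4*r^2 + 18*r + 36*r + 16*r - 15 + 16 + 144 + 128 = -7*r^2 + 70*r + 273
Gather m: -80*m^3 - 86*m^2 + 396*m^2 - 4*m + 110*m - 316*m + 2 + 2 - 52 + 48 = -80*m^3 + 310*m^2 - 210*m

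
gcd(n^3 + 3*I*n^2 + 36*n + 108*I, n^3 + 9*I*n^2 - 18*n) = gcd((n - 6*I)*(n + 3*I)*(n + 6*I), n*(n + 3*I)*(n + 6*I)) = n^2 + 9*I*n - 18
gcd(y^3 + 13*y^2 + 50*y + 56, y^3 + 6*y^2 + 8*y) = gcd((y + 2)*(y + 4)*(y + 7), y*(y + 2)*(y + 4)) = y^2 + 6*y + 8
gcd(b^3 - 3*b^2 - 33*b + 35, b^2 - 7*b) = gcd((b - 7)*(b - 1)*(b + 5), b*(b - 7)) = b - 7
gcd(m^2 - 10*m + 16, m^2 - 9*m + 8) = m - 8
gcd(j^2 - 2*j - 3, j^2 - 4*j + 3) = j - 3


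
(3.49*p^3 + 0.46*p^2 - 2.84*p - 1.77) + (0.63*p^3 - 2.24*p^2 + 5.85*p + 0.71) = 4.12*p^3 - 1.78*p^2 + 3.01*p - 1.06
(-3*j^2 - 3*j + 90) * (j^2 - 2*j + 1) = -3*j^4 + 3*j^3 + 93*j^2 - 183*j + 90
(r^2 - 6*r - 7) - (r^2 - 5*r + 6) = -r - 13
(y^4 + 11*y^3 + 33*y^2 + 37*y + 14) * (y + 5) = y^5 + 16*y^4 + 88*y^3 + 202*y^2 + 199*y + 70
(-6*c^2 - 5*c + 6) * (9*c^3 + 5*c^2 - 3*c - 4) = -54*c^5 - 75*c^4 + 47*c^3 + 69*c^2 + 2*c - 24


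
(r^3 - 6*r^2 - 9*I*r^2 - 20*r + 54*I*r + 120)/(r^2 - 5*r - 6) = (r^2 - 9*I*r - 20)/(r + 1)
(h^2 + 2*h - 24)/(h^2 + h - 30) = (h - 4)/(h - 5)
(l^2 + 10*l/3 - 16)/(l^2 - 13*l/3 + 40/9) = 3*(l + 6)/(3*l - 5)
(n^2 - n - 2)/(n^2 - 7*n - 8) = (n - 2)/(n - 8)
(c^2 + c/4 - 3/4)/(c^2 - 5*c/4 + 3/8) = 2*(c + 1)/(2*c - 1)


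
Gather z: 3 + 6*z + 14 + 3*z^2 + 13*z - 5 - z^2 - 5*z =2*z^2 + 14*z + 12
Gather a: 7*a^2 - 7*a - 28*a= 7*a^2 - 35*a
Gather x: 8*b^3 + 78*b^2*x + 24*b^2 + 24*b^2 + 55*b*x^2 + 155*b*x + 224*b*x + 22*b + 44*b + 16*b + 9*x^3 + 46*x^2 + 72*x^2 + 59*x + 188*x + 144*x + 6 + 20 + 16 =8*b^3 + 48*b^2 + 82*b + 9*x^3 + x^2*(55*b + 118) + x*(78*b^2 + 379*b + 391) + 42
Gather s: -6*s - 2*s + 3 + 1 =4 - 8*s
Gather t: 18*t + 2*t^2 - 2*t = 2*t^2 + 16*t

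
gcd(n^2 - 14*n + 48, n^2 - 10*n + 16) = n - 8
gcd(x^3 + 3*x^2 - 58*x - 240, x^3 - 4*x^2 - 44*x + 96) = x^2 - 2*x - 48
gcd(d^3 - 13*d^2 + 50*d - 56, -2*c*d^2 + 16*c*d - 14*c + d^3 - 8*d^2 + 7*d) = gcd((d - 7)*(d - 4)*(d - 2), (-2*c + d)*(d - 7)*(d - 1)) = d - 7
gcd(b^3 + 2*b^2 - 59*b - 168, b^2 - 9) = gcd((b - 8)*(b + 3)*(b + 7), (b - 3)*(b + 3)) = b + 3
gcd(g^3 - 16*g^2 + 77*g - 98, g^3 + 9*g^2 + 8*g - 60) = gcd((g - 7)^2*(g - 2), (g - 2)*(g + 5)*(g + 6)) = g - 2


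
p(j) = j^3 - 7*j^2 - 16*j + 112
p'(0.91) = -26.26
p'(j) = 3*j^2 - 14*j - 16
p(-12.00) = -2432.00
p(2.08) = 57.43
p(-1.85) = 111.31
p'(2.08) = -32.14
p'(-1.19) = 4.91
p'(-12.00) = 584.00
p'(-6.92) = 224.54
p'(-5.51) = 152.22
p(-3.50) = 39.38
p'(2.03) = -32.06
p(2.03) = 59.04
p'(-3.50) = 69.75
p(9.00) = 130.00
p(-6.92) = -443.86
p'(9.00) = 101.00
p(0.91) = 92.40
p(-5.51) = -179.64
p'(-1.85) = 20.17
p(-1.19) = 119.44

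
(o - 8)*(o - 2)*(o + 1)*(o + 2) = o^4 - 7*o^3 - 12*o^2 + 28*o + 32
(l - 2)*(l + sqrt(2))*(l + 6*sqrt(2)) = l^3 - 2*l^2 + 7*sqrt(2)*l^2 - 14*sqrt(2)*l + 12*l - 24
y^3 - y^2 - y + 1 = (y - 1)^2*(y + 1)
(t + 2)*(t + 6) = t^2 + 8*t + 12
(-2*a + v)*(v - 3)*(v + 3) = -2*a*v^2 + 18*a + v^3 - 9*v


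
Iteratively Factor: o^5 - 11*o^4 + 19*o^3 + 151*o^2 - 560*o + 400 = (o + 4)*(o^4 - 15*o^3 + 79*o^2 - 165*o + 100) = (o - 1)*(o + 4)*(o^3 - 14*o^2 + 65*o - 100) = (o - 4)*(o - 1)*(o + 4)*(o^2 - 10*o + 25) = (o - 5)*(o - 4)*(o - 1)*(o + 4)*(o - 5)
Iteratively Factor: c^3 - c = (c - 1)*(c^2 + c) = (c - 1)*(c + 1)*(c)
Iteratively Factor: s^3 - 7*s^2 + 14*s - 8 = (s - 2)*(s^2 - 5*s + 4) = (s - 2)*(s - 1)*(s - 4)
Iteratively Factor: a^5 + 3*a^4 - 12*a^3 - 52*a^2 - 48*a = (a + 2)*(a^4 + a^3 - 14*a^2 - 24*a) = (a + 2)*(a + 3)*(a^3 - 2*a^2 - 8*a) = (a + 2)^2*(a + 3)*(a^2 - 4*a) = (a - 4)*(a + 2)^2*(a + 3)*(a)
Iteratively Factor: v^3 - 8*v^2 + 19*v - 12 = (v - 4)*(v^2 - 4*v + 3) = (v - 4)*(v - 3)*(v - 1)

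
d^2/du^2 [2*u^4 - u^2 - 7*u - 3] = 24*u^2 - 2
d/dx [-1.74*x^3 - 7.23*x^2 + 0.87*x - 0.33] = -5.22*x^2 - 14.46*x + 0.87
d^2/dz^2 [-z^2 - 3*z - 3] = -2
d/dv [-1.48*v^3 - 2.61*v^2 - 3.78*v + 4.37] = -4.44*v^2 - 5.22*v - 3.78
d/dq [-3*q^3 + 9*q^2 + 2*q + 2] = -9*q^2 + 18*q + 2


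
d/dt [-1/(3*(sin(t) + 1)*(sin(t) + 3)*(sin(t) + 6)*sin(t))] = 2*(2*sin(t)^3 + 15*sin(t)^2 + 27*sin(t) + 9)*cos(t)/(3*(sin(t) + 1)^2*(sin(t) + 3)^2*(sin(t) + 6)^2*sin(t)^2)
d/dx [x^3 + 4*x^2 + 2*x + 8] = 3*x^2 + 8*x + 2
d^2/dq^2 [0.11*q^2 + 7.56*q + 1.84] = 0.220000000000000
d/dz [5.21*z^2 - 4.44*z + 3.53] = 10.42*z - 4.44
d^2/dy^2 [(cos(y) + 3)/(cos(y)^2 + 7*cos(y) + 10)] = (-9*(1 - cos(2*y))^2*cos(y) - 5*(1 - cos(2*y))^2 + 703*cos(y) + 102*cos(2*y) - 9*cos(3*y) + 2*cos(5*y) + 498)/(4*(cos(y) + 2)^3*(cos(y) + 5)^3)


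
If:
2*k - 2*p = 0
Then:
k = p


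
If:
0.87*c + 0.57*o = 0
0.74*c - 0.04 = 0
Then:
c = 0.05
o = -0.08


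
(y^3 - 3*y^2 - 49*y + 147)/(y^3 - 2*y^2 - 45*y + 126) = (y - 7)/(y - 6)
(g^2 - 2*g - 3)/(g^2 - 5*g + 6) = (g + 1)/(g - 2)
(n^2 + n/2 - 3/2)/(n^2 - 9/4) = 2*(n - 1)/(2*n - 3)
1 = 1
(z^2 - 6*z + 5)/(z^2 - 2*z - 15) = (z - 1)/(z + 3)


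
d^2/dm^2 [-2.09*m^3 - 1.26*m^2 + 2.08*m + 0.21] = -12.54*m - 2.52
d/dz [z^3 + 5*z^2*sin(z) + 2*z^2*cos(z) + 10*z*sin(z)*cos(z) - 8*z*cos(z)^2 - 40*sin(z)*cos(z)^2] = -2*z^2*sin(z) + 5*z^2*cos(z) + 3*z^2 + 10*z*sin(z) + 8*z*sin(2*z) + 4*z*cos(z) + 10*z*cos(2*z) + 5*sin(2*z) - 10*cos(z) - 4*cos(2*z) - 30*cos(3*z) - 4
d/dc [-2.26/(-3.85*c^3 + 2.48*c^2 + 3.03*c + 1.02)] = (-26.103*c^2 + 11.2096*c + 6.8478)/(-3.85*c^3 + 2.48*c^2 + 3.03*c + 1.02)^2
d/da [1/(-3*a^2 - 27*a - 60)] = (2*a + 9)/(3*(a^2 + 9*a + 20)^2)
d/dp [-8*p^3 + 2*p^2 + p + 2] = -24*p^2 + 4*p + 1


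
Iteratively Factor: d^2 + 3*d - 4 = (d + 4)*(d - 1)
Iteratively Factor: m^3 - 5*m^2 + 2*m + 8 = (m - 4)*(m^2 - m - 2) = (m - 4)*(m - 2)*(m + 1)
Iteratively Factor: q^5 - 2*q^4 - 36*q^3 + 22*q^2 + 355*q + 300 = (q - 5)*(q^4 + 3*q^3 - 21*q^2 - 83*q - 60) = (q - 5)*(q + 1)*(q^3 + 2*q^2 - 23*q - 60) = (q - 5)*(q + 1)*(q + 4)*(q^2 - 2*q - 15) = (q - 5)^2*(q + 1)*(q + 4)*(q + 3)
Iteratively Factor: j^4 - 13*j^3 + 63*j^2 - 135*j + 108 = (j - 4)*(j^3 - 9*j^2 + 27*j - 27) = (j - 4)*(j - 3)*(j^2 - 6*j + 9) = (j - 4)*(j - 3)^2*(j - 3)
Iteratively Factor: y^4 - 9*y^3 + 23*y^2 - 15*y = (y)*(y^3 - 9*y^2 + 23*y - 15) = y*(y - 3)*(y^2 - 6*y + 5) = y*(y - 3)*(y - 1)*(y - 5)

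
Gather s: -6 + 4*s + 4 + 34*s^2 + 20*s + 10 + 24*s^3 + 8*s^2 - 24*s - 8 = 24*s^3 + 42*s^2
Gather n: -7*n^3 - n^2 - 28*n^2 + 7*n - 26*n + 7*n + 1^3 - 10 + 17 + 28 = -7*n^3 - 29*n^2 - 12*n + 36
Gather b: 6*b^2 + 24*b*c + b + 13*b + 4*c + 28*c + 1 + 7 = 6*b^2 + b*(24*c + 14) + 32*c + 8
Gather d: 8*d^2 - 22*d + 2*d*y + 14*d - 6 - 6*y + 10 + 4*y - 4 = 8*d^2 + d*(2*y - 8) - 2*y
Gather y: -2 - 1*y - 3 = -y - 5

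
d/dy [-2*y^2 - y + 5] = -4*y - 1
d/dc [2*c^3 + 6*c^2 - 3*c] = 6*c^2 + 12*c - 3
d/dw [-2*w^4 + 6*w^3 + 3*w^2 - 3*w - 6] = -8*w^3 + 18*w^2 + 6*w - 3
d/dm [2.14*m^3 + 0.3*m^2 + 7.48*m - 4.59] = 6.42*m^2 + 0.6*m + 7.48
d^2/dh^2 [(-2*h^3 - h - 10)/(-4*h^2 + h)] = 4*(9*h^3 + 240*h^2 - 60*h + 5)/(h^3*(64*h^3 - 48*h^2 + 12*h - 1))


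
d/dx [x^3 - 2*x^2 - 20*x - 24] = 3*x^2 - 4*x - 20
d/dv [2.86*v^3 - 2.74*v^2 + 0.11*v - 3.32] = 8.58*v^2 - 5.48*v + 0.11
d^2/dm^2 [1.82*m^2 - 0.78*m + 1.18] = 3.64000000000000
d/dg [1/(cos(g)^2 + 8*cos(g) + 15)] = 2*(cos(g) + 4)*sin(g)/(cos(g)^2 + 8*cos(g) + 15)^2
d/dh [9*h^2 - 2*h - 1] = 18*h - 2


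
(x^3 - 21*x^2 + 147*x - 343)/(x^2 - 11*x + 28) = (x^2 - 14*x + 49)/(x - 4)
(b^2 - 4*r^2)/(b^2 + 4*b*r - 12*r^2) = (b + 2*r)/(b + 6*r)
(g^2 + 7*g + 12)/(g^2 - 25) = (g^2 + 7*g + 12)/(g^2 - 25)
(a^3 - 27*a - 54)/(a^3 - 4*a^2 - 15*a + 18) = (a + 3)/(a - 1)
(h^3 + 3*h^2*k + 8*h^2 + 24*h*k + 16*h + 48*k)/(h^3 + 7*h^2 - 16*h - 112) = (h^2 + 3*h*k + 4*h + 12*k)/(h^2 + 3*h - 28)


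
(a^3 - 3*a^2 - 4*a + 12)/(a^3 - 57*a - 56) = (-a^3 + 3*a^2 + 4*a - 12)/(-a^3 + 57*a + 56)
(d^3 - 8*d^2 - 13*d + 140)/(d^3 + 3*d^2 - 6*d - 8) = (d^2 - 12*d + 35)/(d^2 - d - 2)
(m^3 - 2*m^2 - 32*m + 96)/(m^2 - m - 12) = (m^2 + 2*m - 24)/(m + 3)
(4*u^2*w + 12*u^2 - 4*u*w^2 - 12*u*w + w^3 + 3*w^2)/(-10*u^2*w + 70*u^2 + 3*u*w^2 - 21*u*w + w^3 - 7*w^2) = (-2*u*w - 6*u + w^2 + 3*w)/(5*u*w - 35*u + w^2 - 7*w)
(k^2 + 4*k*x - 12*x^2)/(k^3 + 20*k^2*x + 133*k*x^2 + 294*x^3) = (k - 2*x)/(k^2 + 14*k*x + 49*x^2)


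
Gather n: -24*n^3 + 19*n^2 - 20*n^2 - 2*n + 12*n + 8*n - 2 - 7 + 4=-24*n^3 - n^2 + 18*n - 5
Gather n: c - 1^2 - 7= c - 8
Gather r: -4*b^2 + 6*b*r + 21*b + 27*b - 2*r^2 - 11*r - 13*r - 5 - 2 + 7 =-4*b^2 + 48*b - 2*r^2 + r*(6*b - 24)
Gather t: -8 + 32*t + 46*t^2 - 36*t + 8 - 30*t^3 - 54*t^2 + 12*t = -30*t^3 - 8*t^2 + 8*t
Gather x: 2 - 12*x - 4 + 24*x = 12*x - 2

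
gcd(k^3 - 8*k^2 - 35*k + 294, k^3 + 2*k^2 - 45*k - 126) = k^2 - k - 42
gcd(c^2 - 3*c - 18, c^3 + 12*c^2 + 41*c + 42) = c + 3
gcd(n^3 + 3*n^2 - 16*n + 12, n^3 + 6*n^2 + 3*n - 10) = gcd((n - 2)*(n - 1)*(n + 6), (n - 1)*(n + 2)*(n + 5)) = n - 1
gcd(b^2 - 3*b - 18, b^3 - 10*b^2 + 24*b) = b - 6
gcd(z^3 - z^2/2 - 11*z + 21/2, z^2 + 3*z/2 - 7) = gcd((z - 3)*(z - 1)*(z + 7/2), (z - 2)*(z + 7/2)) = z + 7/2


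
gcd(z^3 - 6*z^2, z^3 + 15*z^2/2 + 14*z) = z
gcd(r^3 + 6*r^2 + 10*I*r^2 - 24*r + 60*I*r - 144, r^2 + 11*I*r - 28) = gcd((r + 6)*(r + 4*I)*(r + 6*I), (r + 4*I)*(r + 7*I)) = r + 4*I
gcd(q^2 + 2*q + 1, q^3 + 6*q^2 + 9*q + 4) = q^2 + 2*q + 1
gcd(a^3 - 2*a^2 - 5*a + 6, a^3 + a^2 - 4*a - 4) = a + 2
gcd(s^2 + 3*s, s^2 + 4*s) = s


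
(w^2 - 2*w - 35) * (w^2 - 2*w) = w^4 - 4*w^3 - 31*w^2 + 70*w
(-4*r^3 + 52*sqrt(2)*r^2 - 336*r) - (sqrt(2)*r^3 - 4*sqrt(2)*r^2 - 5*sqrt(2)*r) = -4*r^3 - sqrt(2)*r^3 + 56*sqrt(2)*r^2 - 336*r + 5*sqrt(2)*r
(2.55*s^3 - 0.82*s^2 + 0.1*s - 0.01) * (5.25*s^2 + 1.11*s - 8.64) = 13.3875*s^5 - 1.4745*s^4 - 22.4172*s^3 + 7.1433*s^2 - 0.8751*s + 0.0864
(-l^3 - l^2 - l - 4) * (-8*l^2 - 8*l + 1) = 8*l^5 + 16*l^4 + 15*l^3 + 39*l^2 + 31*l - 4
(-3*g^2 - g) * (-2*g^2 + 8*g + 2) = 6*g^4 - 22*g^3 - 14*g^2 - 2*g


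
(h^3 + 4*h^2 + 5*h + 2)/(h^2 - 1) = (h^2 + 3*h + 2)/(h - 1)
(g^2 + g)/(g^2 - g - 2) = g/(g - 2)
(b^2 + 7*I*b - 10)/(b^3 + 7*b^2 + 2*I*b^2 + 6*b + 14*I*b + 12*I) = (b + 5*I)/(b^2 + 7*b + 6)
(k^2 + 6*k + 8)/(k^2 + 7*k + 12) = (k + 2)/(k + 3)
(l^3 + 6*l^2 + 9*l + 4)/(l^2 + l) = l + 5 + 4/l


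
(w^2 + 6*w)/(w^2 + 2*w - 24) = w/(w - 4)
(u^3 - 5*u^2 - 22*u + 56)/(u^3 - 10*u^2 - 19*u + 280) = (u^2 + 2*u - 8)/(u^2 - 3*u - 40)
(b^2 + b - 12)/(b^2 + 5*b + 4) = (b - 3)/(b + 1)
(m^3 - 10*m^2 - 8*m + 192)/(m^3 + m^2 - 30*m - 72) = (m - 8)/(m + 3)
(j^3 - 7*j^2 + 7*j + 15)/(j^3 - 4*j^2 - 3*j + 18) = (j^2 - 4*j - 5)/(j^2 - j - 6)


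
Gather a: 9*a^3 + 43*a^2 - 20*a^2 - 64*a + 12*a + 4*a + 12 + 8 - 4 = 9*a^3 + 23*a^2 - 48*a + 16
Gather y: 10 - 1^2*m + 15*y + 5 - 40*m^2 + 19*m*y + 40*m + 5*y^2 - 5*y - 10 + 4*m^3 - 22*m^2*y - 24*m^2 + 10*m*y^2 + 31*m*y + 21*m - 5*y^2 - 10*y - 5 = 4*m^3 - 64*m^2 + 10*m*y^2 + 60*m + y*(-22*m^2 + 50*m)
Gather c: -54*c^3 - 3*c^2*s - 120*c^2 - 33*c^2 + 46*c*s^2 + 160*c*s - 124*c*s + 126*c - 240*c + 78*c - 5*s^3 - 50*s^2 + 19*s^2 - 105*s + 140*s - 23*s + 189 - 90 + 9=-54*c^3 + c^2*(-3*s - 153) + c*(46*s^2 + 36*s - 36) - 5*s^3 - 31*s^2 + 12*s + 108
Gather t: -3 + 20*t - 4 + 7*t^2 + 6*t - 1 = 7*t^2 + 26*t - 8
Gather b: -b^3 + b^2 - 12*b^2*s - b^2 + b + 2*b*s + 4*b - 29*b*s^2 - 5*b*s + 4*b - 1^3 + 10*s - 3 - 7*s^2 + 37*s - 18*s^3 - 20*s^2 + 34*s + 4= -b^3 - 12*b^2*s + b*(-29*s^2 - 3*s + 9) - 18*s^3 - 27*s^2 + 81*s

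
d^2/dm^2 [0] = 0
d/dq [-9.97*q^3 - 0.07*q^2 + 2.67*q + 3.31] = -29.91*q^2 - 0.14*q + 2.67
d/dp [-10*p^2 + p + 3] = 1 - 20*p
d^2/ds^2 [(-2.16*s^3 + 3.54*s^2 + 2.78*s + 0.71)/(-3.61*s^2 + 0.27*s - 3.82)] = (-2.8421709430404e-14*s^5 - 5.6843418860808e-14*s^4 - 138.618088*s^3 + 224.020158*s^2 + 423.290262*s - 89.57021)/(47.045881*s^6 - 10.556001*s^5 + 150.137373*s^4 - 22.359807*s^3 + 158.871126*s^2 - 11.819844*s + 55.742968)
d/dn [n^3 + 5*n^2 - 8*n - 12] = 3*n^2 + 10*n - 8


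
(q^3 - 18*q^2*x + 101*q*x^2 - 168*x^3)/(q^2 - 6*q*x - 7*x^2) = (q^2 - 11*q*x + 24*x^2)/(q + x)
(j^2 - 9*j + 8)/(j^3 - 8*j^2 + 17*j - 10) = (j - 8)/(j^2 - 7*j + 10)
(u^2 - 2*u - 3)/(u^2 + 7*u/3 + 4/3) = 3*(u - 3)/(3*u + 4)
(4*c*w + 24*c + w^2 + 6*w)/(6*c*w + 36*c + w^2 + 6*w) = (4*c + w)/(6*c + w)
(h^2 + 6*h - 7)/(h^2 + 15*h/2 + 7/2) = 2*(h - 1)/(2*h + 1)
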